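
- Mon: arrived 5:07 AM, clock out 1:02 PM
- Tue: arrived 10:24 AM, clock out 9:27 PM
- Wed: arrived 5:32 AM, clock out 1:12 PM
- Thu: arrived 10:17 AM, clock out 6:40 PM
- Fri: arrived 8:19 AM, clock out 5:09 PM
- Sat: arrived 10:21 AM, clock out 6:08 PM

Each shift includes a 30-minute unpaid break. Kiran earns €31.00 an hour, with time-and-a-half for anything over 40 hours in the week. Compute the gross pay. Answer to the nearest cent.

Mon: 5:07 AM–1:02 PM = 7 h 55 min; less 30 min break → 7 h 25 min
Tue: 10:24 AM–9:27 PM = 11 h 3 min; less 30 min break → 10 h 33 min
Wed: 5:32 AM–1:12 PM = 7 h 40 min; less 30 min break → 7 h 10 min
Thu: 10:17 AM–6:40 PM = 8 h 23 min; less 30 min break → 7 h 53 min
Fri: 8:19 AM–5:09 PM = 8 h 50 min; less 30 min break → 8 h 20 min
Sat: 10:21 AM–6:08 PM = 7 h 47 min; less 30 min break → 7 h 17 min
Total worked: 48 h 38 min = 2918 min.
Regular 40 h 0 min = 2400 min at €31.00/h; overtime 8 h 38 min = 518 min at €46.50/h.
Pay = (2400 × €31.00 + 518 × €46.50) ÷ 60 = €1641.45.

€1641.45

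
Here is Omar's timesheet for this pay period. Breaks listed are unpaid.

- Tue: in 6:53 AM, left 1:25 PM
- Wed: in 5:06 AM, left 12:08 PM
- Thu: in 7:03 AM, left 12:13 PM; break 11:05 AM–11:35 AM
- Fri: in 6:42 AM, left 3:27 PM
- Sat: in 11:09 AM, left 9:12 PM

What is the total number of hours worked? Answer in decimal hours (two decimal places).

37.03 hours

Tue: 6:53 AM–1:25 PM = 6 h 32 min
Wed: 5:06 AM–12:08 PM = 7 h 2 min
Thu: 7:03 AM–12:13 PM = 5 h 10 min; less 30 min break → 4 h 40 min
Fri: 6:42 AM–3:27 PM = 8 h 45 min
Sat: 11:09 AM–9:12 PM = 10 h 3 min
Total: 6 h 32 min + 7 h 2 min + 4 h 40 min + 8 h 45 min + 10 h 3 min = 37 h 2 min.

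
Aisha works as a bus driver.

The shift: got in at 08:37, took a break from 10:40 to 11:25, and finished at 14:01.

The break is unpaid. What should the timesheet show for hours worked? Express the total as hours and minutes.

The shift: 08:37–14:01 = 5 h 24 min; less 45 min break → 4 h 39 min

4 h 39 min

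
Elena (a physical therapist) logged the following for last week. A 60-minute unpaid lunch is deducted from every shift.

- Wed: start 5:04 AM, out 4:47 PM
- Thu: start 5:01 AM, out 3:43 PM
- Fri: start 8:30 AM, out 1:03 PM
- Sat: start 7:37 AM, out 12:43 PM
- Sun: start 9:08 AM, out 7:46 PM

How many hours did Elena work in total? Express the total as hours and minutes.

37 h 42 min

Wed: 5:04 AM–4:47 PM = 11 h 43 min; less 60 min break → 10 h 43 min
Thu: 5:01 AM–3:43 PM = 10 h 42 min; less 60 min break → 9 h 42 min
Fri: 8:30 AM–1:03 PM = 4 h 33 min; less 60 min break → 3 h 33 min
Sat: 7:37 AM–12:43 PM = 5 h 6 min; less 60 min break → 4 h 6 min
Sun: 9:08 AM–7:46 PM = 10 h 38 min; less 60 min break → 9 h 38 min
Total: 10 h 43 min + 9 h 42 min + 3 h 33 min + 4 h 6 min + 9 h 38 min = 37 h 42 min.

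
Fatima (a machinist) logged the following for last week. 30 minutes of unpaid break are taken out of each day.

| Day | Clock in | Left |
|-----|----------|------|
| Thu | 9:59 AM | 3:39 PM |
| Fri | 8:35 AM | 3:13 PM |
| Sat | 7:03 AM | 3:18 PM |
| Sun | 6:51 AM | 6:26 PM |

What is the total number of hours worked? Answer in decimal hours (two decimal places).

30.13 hours

Thu: 9:59 AM–3:39 PM = 5 h 40 min; less 30 min break → 5 h 10 min
Fri: 8:35 AM–3:13 PM = 6 h 38 min; less 30 min break → 6 h 8 min
Sat: 7:03 AM–3:18 PM = 8 h 15 min; less 30 min break → 7 h 45 min
Sun: 6:51 AM–6:26 PM = 11 h 35 min; less 30 min break → 11 h 5 min
Total: 5 h 10 min + 6 h 8 min + 7 h 45 min + 11 h 5 min = 30 h 8 min.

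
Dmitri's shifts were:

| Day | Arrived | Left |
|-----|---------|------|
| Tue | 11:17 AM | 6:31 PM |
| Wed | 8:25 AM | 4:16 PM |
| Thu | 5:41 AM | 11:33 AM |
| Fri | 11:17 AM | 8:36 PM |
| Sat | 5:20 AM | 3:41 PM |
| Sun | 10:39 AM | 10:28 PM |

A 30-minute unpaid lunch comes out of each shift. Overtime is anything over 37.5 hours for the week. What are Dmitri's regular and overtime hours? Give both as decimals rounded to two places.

Tue: 11:17 AM–6:31 PM = 7 h 14 min; less 30 min break → 6 h 44 min
Wed: 8:25 AM–4:16 PM = 7 h 51 min; less 30 min break → 7 h 21 min
Thu: 5:41 AM–11:33 AM = 5 h 52 min; less 30 min break → 5 h 22 min
Fri: 11:17 AM–8:36 PM = 9 h 19 min; less 30 min break → 8 h 49 min
Sat: 5:20 AM–3:41 PM = 10 h 21 min; less 30 min break → 9 h 51 min
Sun: 10:39 AM–10:28 PM = 11 h 49 min; less 30 min break → 11 h 19 min
Total worked: 49 h 26 min = 49.43 h.
Threshold 37.5 h → overtime 11 h 56 min, regular 37 h 30 min.

Regular 37.50 hours, overtime 11.93 hours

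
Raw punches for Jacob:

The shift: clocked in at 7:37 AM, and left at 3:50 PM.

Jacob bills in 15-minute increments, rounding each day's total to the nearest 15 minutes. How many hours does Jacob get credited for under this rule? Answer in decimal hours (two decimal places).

The shift: 7:37 AM–3:50 PM = 8 h 13 min → rounds to 8 h 15 min

8.25 hours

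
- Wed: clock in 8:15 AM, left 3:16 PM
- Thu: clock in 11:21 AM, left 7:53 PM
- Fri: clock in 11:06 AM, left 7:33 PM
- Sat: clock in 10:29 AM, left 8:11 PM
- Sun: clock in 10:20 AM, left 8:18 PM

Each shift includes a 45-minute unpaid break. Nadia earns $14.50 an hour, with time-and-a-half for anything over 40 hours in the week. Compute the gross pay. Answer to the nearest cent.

$578.79

Wed: 8:15 AM–3:16 PM = 7 h 1 min; less 45 min break → 6 h 16 min
Thu: 11:21 AM–7:53 PM = 8 h 32 min; less 45 min break → 7 h 47 min
Fri: 11:06 AM–7:33 PM = 8 h 27 min; less 45 min break → 7 h 42 min
Sat: 10:29 AM–8:11 PM = 9 h 42 min; less 45 min break → 8 h 57 min
Sun: 10:20 AM–8:18 PM = 9 h 58 min; less 45 min break → 9 h 13 min
Total worked: 39 h 55 min = 2395 min.
Regular 39 h 55 min = 2395 min at $14.50/h; overtime 0 h 0 min = 0 min at $21.75/h.
Pay = (2395 × $14.50 + 0 × $21.75) ÷ 60 = $578.79.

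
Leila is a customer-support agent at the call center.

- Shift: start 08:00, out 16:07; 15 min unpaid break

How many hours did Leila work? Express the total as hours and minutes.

7 h 52 min

Shift: 08:00–16:07 = 8 h 7 min; less 15 min break → 7 h 52 min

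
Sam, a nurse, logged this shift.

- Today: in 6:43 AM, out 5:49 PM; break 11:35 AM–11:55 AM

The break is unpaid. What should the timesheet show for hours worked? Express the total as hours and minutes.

10 h 46 min

Today: 6:43 AM–5:49 PM = 11 h 6 min; less 20 min break → 10 h 46 min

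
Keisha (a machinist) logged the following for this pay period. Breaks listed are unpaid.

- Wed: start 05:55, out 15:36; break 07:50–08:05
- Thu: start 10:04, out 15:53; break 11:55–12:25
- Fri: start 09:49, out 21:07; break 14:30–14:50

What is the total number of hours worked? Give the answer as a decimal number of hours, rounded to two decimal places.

25.72 hours

Wed: 05:55–15:36 = 9 h 41 min; less 15 min break → 9 h 26 min
Thu: 10:04–15:53 = 5 h 49 min; less 30 min break → 5 h 19 min
Fri: 09:49–21:07 = 11 h 18 min; less 20 min break → 10 h 58 min
Total: 9 h 26 min + 5 h 19 min + 10 h 58 min = 25 h 43 min.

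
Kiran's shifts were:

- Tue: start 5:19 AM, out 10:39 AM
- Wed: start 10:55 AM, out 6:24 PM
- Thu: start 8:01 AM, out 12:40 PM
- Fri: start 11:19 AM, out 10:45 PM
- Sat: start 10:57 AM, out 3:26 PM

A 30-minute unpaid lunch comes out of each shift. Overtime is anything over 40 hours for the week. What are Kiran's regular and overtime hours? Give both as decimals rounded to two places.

Regular 30.88 hours, overtime 0.00 hours

Tue: 5:19 AM–10:39 AM = 5 h 20 min; less 30 min break → 4 h 50 min
Wed: 10:55 AM–6:24 PM = 7 h 29 min; less 30 min break → 6 h 59 min
Thu: 8:01 AM–12:40 PM = 4 h 39 min; less 30 min break → 4 h 9 min
Fri: 11:19 AM–10:45 PM = 11 h 26 min; less 30 min break → 10 h 56 min
Sat: 10:57 AM–3:26 PM = 4 h 29 min; less 30 min break → 3 h 59 min
Total worked: 30 h 53 min = 30.88 h.
Threshold 40 h → overtime 0 h 0 min, regular 30 h 53 min.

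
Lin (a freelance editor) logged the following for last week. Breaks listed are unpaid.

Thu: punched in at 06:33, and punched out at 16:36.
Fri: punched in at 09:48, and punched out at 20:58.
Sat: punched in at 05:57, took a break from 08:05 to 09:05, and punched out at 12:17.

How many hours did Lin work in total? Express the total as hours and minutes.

26 h 33 min

Thu: 06:33–16:36 = 10 h 3 min
Fri: 09:48–20:58 = 11 h 10 min
Sat: 05:57–12:17 = 6 h 20 min; less 60 min break → 5 h 20 min
Total: 10 h 3 min + 11 h 10 min + 5 h 20 min = 26 h 33 min.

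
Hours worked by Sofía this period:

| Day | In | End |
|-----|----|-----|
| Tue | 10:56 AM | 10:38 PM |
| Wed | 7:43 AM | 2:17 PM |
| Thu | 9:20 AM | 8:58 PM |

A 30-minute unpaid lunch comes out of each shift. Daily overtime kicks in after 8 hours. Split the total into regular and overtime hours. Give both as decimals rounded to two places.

Regular 22.07 hours, overtime 6.33 hours

Tue: 10:56 AM–10:38 PM = 11 h 42 min; less 30 min break → 11 h 12 min
Wed: 7:43 AM–2:17 PM = 6 h 34 min; less 30 min break → 6 h 4 min
Thu: 9:20 AM–8:58 PM = 11 h 38 min; less 30 min break → 11 h 8 min
Tue reg 8 h 0 min / OT 3 h 12 min; Wed reg 6 h 4 min / OT 0 h 0 min; Thu reg 8 h 0 min / OT 3 h 8 min.
Totals: regular 22 h 4 min, overtime 6 h 20 min.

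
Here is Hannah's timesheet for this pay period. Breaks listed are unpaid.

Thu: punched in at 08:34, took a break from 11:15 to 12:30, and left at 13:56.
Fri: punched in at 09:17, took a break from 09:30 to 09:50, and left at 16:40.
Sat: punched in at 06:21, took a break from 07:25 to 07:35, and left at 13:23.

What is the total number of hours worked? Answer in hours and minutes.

Thu: 08:34–13:56 = 5 h 22 min; less 75 min break → 4 h 7 min
Fri: 09:17–16:40 = 7 h 23 min; less 20 min break → 7 h 3 min
Sat: 06:21–13:23 = 7 h 2 min; less 10 min break → 6 h 52 min
Total: 4 h 7 min + 7 h 3 min + 6 h 52 min = 18 h 2 min.

18 h 2 min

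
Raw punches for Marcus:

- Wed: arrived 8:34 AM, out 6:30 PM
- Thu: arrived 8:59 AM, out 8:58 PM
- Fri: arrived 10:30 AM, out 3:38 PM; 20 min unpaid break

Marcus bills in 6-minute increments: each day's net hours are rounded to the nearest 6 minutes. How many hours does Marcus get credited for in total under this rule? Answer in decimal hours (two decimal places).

Wed: 8:34 AM–6:30 PM = 9 h 56 min → rounds to 9 h 54 min
Thu: 8:59 AM–8:58 PM = 11 h 59 min → rounds to 12 h 0 min
Fri: 10:30 AM–3:38 PM = 5 h 8 min − 20 min = 4 h 48 min → rounds to 4 h 48 min
Total credited: 26 h 42 min.

26.70 hours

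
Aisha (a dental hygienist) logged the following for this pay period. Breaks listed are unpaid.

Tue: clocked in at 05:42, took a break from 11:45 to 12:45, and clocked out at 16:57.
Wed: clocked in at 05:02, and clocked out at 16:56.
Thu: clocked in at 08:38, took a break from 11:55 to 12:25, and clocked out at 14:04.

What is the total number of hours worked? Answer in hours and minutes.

Tue: 05:42–16:57 = 11 h 15 min; less 60 min break → 10 h 15 min
Wed: 05:02–16:56 = 11 h 54 min
Thu: 08:38–14:04 = 5 h 26 min; less 30 min break → 4 h 56 min
Total: 10 h 15 min + 11 h 54 min + 4 h 56 min = 27 h 5 min.

27 h 5 min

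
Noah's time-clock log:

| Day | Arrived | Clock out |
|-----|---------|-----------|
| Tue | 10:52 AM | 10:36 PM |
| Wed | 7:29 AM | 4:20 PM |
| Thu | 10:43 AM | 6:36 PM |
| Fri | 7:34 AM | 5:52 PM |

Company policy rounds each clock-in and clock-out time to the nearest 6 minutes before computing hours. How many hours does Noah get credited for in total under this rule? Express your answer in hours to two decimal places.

Tue: in 10:52 AM→10:54 AM, out 10:36 PM→10:36 PM; 11 h 42 min
Wed: in 7:29 AM→7:30 AM, out 4:20 PM→4:18 PM; 8 h 48 min
Thu: in 10:43 AM→10:42 AM, out 6:36 PM→6:36 PM; 7 h 54 min
Fri: in 7:34 AM→7:36 AM, out 5:52 PM→5:54 PM; 10 h 18 min
Total credited: 38 h 42 min.

38.70 hours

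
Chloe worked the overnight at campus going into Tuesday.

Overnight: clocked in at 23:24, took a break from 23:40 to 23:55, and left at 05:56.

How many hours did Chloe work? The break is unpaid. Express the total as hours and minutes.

Overnight: 23:24 → midnight = 0 h 36 min; midnight → 05:56 = 5 h 56 min; span 6 h 32 min; less 15 min break → 6 h 17 min

6 h 17 min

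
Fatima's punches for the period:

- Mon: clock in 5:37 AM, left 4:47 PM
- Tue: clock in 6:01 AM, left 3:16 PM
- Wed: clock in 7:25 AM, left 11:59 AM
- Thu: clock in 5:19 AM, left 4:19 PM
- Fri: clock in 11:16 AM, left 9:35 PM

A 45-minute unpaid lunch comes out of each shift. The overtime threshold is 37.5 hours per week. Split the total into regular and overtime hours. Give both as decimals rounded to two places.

Regular 37.50 hours, overtime 5.05 hours

Mon: 5:37 AM–4:47 PM = 11 h 10 min; less 45 min break → 10 h 25 min
Tue: 6:01 AM–3:16 PM = 9 h 15 min; less 45 min break → 8 h 30 min
Wed: 7:25 AM–11:59 AM = 4 h 34 min; less 45 min break → 3 h 49 min
Thu: 5:19 AM–4:19 PM = 11 h 0 min; less 45 min break → 10 h 15 min
Fri: 11:16 AM–9:35 PM = 10 h 19 min; less 45 min break → 9 h 34 min
Total worked: 42 h 33 min = 42.55 h.
Threshold 37.5 h → overtime 5 h 3 min, regular 37 h 30 min.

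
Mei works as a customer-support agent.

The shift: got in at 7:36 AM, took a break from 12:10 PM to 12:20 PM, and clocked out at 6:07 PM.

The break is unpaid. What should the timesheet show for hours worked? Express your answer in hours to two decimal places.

10.35 hours

The shift: 7:36 AM–6:07 PM = 10 h 31 min; less 10 min break → 10 h 21 min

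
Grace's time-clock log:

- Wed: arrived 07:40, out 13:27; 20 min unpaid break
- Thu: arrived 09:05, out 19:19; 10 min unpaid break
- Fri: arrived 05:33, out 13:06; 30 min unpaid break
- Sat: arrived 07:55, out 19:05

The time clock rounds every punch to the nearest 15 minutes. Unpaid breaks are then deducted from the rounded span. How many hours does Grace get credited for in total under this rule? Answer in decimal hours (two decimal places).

33.50 hours

Wed: in 07:40→07:45, out 13:27→13:30; 5 h 45 min − 20 min = 5 h 25 min
Thu: in 09:05→09:00, out 19:19→19:15; 10 h 15 min − 10 min = 10 h 5 min
Fri: in 05:33→05:30, out 13:06→13:00; 7 h 30 min − 30 min = 7 h 0 min
Sat: in 07:55→08:00, out 19:05→19:00; 11 h 0 min
Total credited: 33 h 30 min.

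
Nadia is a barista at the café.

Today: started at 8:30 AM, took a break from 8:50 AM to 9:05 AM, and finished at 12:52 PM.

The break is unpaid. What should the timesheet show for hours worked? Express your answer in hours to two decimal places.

4.12 hours

Today: 8:30 AM–12:52 PM = 4 h 22 min; less 15 min break → 4 h 7 min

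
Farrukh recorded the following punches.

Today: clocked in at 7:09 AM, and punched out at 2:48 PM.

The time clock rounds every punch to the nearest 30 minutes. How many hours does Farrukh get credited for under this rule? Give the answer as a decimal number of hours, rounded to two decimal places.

8.00 hours

Today: in 7:09 AM→7:00 AM, out 2:48 PM→3:00 PM; 8 h 0 min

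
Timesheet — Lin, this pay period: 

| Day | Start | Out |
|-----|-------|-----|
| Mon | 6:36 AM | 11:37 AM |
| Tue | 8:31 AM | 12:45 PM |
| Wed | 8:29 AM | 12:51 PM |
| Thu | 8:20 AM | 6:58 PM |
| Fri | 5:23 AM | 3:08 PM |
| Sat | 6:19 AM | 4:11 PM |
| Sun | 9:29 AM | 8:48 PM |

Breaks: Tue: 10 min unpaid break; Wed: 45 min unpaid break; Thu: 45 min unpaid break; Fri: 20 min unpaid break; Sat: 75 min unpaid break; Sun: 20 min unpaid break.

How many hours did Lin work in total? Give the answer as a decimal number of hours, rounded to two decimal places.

Mon: 6:36 AM–11:37 AM = 5 h 1 min
Tue: 8:31 AM–12:45 PM = 4 h 14 min; less 10 min break → 4 h 4 min
Wed: 8:29 AM–12:51 PM = 4 h 22 min; less 45 min break → 3 h 37 min
Thu: 8:20 AM–6:58 PM = 10 h 38 min; less 45 min break → 9 h 53 min
Fri: 5:23 AM–3:08 PM = 9 h 45 min; less 20 min break → 9 h 25 min
Sat: 6:19 AM–4:11 PM = 9 h 52 min; less 75 min break → 8 h 37 min
Sun: 9:29 AM–8:48 PM = 11 h 19 min; less 20 min break → 10 h 59 min
Total: 5 h 1 min + 4 h 4 min + 3 h 37 min + 9 h 53 min + 9 h 25 min + 8 h 37 min + 10 h 59 min = 51 h 36 min.

51.60 hours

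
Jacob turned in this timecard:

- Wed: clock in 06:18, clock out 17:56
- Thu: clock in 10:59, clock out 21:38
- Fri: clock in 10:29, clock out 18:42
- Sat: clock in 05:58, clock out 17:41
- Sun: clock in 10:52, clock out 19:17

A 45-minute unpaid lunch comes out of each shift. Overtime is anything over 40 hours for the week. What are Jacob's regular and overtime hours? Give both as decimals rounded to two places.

Regular 40.00 hours, overtime 6.88 hours

Wed: 06:18–17:56 = 11 h 38 min; less 45 min break → 10 h 53 min
Thu: 10:59–21:38 = 10 h 39 min; less 45 min break → 9 h 54 min
Fri: 10:29–18:42 = 8 h 13 min; less 45 min break → 7 h 28 min
Sat: 05:58–17:41 = 11 h 43 min; less 45 min break → 10 h 58 min
Sun: 10:52–19:17 = 8 h 25 min; less 45 min break → 7 h 40 min
Total worked: 46 h 53 min = 46.88 h.
Threshold 40 h → overtime 6 h 53 min, regular 40 h 0 min.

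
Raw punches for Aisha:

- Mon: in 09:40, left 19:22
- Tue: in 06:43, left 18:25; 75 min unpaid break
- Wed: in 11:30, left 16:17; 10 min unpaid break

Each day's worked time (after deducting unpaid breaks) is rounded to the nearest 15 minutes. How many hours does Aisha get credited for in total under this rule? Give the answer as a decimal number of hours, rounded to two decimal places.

Mon: 09:40–19:22 = 9 h 42 min → rounds to 9 h 45 min
Tue: 06:43–18:25 = 11 h 42 min − 75 min = 10 h 27 min → rounds to 10 h 30 min
Wed: 11:30–16:17 = 4 h 47 min − 10 min = 4 h 37 min → rounds to 4 h 30 min
Total credited: 24 h 45 min.

24.75 hours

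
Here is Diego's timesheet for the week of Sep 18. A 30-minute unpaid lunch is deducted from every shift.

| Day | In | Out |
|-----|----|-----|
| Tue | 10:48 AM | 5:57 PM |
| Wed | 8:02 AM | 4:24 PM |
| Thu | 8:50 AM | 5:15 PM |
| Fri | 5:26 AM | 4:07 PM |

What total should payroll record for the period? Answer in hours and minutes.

Tue: 10:48 AM–5:57 PM = 7 h 9 min; less 30 min break → 6 h 39 min
Wed: 8:02 AM–4:24 PM = 8 h 22 min; less 30 min break → 7 h 52 min
Thu: 8:50 AM–5:15 PM = 8 h 25 min; less 30 min break → 7 h 55 min
Fri: 5:26 AM–4:07 PM = 10 h 41 min; less 30 min break → 10 h 11 min
Total: 6 h 39 min + 7 h 52 min + 7 h 55 min + 10 h 11 min = 32 h 37 min.

32 h 37 min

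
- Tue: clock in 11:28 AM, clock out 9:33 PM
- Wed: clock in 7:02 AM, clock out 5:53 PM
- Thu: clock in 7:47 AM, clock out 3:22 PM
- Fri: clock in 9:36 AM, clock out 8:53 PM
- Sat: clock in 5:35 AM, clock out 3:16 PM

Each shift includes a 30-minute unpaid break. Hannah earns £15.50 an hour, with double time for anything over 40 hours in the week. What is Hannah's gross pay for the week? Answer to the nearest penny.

£836.48

Tue: 11:28 AM–9:33 PM = 10 h 5 min; less 30 min break → 9 h 35 min
Wed: 7:02 AM–5:53 PM = 10 h 51 min; less 30 min break → 10 h 21 min
Thu: 7:47 AM–3:22 PM = 7 h 35 min; less 30 min break → 7 h 5 min
Fri: 9:36 AM–8:53 PM = 11 h 17 min; less 30 min break → 10 h 47 min
Sat: 5:35 AM–3:16 PM = 9 h 41 min; less 30 min break → 9 h 11 min
Total worked: 46 h 59 min = 2819 min.
Regular 40 h 0 min = 2400 min at £15.50/h; overtime 6 h 59 min = 419 min at £31.00/h.
Pay = (2400 × £15.50 + 419 × £31.00) ÷ 60 = £836.48.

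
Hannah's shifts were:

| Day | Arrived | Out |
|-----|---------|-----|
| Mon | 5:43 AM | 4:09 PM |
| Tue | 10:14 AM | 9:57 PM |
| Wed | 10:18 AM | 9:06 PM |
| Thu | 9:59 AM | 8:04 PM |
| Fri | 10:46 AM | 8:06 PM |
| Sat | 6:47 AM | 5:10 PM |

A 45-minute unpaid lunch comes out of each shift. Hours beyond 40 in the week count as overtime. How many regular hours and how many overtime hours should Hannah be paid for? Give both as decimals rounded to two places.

Regular 40.00 hours, overtime 18.25 hours

Mon: 5:43 AM–4:09 PM = 10 h 26 min; less 45 min break → 9 h 41 min
Tue: 10:14 AM–9:57 PM = 11 h 43 min; less 45 min break → 10 h 58 min
Wed: 10:18 AM–9:06 PM = 10 h 48 min; less 45 min break → 10 h 3 min
Thu: 9:59 AM–8:04 PM = 10 h 5 min; less 45 min break → 9 h 20 min
Fri: 10:46 AM–8:06 PM = 9 h 20 min; less 45 min break → 8 h 35 min
Sat: 6:47 AM–5:10 PM = 10 h 23 min; less 45 min break → 9 h 38 min
Total worked: 58 h 15 min = 58.25 h.
Threshold 40 h → overtime 18 h 15 min, regular 40 h 0 min.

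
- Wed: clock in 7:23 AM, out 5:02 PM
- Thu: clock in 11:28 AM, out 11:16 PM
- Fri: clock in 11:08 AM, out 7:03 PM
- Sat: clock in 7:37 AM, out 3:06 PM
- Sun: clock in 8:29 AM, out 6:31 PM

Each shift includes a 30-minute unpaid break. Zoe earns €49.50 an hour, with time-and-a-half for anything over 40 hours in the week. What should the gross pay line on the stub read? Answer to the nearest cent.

€2305.46

Wed: 7:23 AM–5:02 PM = 9 h 39 min; less 30 min break → 9 h 9 min
Thu: 11:28 AM–11:16 PM = 11 h 48 min; less 30 min break → 11 h 18 min
Fri: 11:08 AM–7:03 PM = 7 h 55 min; less 30 min break → 7 h 25 min
Sat: 7:37 AM–3:06 PM = 7 h 29 min; less 30 min break → 6 h 59 min
Sun: 8:29 AM–6:31 PM = 10 h 2 min; less 30 min break → 9 h 32 min
Total worked: 44 h 23 min = 2663 min.
Regular 40 h 0 min = 2400 min at €49.50/h; overtime 4 h 23 min = 263 min at €74.25/h.
Pay = (2400 × €49.50 + 263 × €74.25) ÷ 60 = €2305.46.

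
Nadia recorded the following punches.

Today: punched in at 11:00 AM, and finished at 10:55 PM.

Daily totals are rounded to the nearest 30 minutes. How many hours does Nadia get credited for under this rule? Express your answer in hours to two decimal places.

Today: 11:00 AM–10:55 PM = 11 h 55 min → rounds to 12 h 0 min

12.00 hours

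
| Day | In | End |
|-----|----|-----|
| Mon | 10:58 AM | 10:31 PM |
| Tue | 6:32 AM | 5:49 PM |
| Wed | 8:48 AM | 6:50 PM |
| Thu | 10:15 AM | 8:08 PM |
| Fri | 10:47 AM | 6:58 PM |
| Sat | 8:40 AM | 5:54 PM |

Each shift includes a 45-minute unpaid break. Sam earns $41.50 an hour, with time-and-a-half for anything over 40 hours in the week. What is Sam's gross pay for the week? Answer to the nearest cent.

$2635.25

Mon: 10:58 AM–10:31 PM = 11 h 33 min; less 45 min break → 10 h 48 min
Tue: 6:32 AM–5:49 PM = 11 h 17 min; less 45 min break → 10 h 32 min
Wed: 8:48 AM–6:50 PM = 10 h 2 min; less 45 min break → 9 h 17 min
Thu: 10:15 AM–8:08 PM = 9 h 53 min; less 45 min break → 9 h 8 min
Fri: 10:47 AM–6:58 PM = 8 h 11 min; less 45 min break → 7 h 26 min
Sat: 8:40 AM–5:54 PM = 9 h 14 min; less 45 min break → 8 h 29 min
Total worked: 55 h 40 min = 3340 min.
Regular 40 h 0 min = 2400 min at $41.50/h; overtime 15 h 40 min = 940 min at $62.25/h.
Pay = (2400 × $41.50 + 940 × $62.25) ÷ 60 = $2635.25.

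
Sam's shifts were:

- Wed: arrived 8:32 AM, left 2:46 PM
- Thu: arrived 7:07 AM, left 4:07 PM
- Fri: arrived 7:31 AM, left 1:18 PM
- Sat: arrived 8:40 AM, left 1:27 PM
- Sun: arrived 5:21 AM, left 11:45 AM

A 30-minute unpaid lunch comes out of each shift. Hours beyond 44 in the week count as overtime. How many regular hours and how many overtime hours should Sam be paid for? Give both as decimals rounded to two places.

Regular 29.70 hours, overtime 0.00 hours

Wed: 8:32 AM–2:46 PM = 6 h 14 min; less 30 min break → 5 h 44 min
Thu: 7:07 AM–4:07 PM = 9 h 0 min; less 30 min break → 8 h 30 min
Fri: 7:31 AM–1:18 PM = 5 h 47 min; less 30 min break → 5 h 17 min
Sat: 8:40 AM–1:27 PM = 4 h 47 min; less 30 min break → 4 h 17 min
Sun: 5:21 AM–11:45 AM = 6 h 24 min; less 30 min break → 5 h 54 min
Total worked: 29 h 42 min = 29.70 h.
Threshold 44 h → overtime 0 h 0 min, regular 29 h 42 min.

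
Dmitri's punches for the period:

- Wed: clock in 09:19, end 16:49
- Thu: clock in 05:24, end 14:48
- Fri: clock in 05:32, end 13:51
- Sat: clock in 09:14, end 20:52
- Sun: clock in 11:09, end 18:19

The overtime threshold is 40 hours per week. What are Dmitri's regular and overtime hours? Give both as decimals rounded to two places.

Regular 40.00 hours, overtime 4.02 hours

Wed: 09:19–16:49 = 7 h 30 min
Thu: 05:24–14:48 = 9 h 24 min
Fri: 05:32–13:51 = 8 h 19 min
Sat: 09:14–20:52 = 11 h 38 min
Sun: 11:09–18:19 = 7 h 10 min
Total worked: 44 h 1 min = 44.02 h.
Threshold 40 h → overtime 4 h 1 min, regular 40 h 0 min.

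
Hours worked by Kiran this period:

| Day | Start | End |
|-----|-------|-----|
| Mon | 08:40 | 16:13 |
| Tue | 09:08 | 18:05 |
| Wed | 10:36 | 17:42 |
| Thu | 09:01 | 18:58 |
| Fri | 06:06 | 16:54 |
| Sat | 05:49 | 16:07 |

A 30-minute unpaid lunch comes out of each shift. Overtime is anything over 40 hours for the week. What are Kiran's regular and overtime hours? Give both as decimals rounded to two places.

Regular 40.00 hours, overtime 11.65 hours

Mon: 08:40–16:13 = 7 h 33 min; less 30 min break → 7 h 3 min
Tue: 09:08–18:05 = 8 h 57 min; less 30 min break → 8 h 27 min
Wed: 10:36–17:42 = 7 h 6 min; less 30 min break → 6 h 36 min
Thu: 09:01–18:58 = 9 h 57 min; less 30 min break → 9 h 27 min
Fri: 06:06–16:54 = 10 h 48 min; less 30 min break → 10 h 18 min
Sat: 05:49–16:07 = 10 h 18 min; less 30 min break → 9 h 48 min
Total worked: 51 h 39 min = 51.65 h.
Threshold 40 h → overtime 11 h 39 min, regular 40 h 0 min.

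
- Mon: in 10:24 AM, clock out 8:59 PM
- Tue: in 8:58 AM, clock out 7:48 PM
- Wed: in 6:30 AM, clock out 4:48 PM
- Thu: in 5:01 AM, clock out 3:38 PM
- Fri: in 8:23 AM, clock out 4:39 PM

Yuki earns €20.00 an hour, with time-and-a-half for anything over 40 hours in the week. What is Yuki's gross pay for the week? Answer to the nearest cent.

Mon: 10:24 AM–8:59 PM = 10 h 35 min
Tue: 8:58 AM–7:48 PM = 10 h 50 min
Wed: 6:30 AM–4:48 PM = 10 h 18 min
Thu: 5:01 AM–3:38 PM = 10 h 37 min
Fri: 8:23 AM–4:39 PM = 8 h 16 min
Total worked: 50 h 36 min = 3036 min.
Regular 40 h 0 min = 2400 min at €20.00/h; overtime 10 h 36 min = 636 min at €30.00/h.
Pay = (2400 × €20.00 + 636 × €30.00) ÷ 60 = €1118.00.

€1118.00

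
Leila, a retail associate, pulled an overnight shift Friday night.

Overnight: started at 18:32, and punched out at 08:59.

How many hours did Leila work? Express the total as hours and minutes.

14 h 27 min

Overnight: 18:32 → midnight = 5 h 28 min; midnight → 08:59 = 8 h 59 min; span 14 h 27 min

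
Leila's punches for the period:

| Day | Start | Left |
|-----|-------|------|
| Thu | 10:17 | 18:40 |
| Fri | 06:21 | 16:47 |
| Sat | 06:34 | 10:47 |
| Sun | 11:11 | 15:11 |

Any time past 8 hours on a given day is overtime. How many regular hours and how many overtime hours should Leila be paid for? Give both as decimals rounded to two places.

Thu: 10:17–18:40 = 8 h 23 min
Fri: 06:21–16:47 = 10 h 26 min
Sat: 06:34–10:47 = 4 h 13 min
Sun: 11:11–15:11 = 4 h 0 min
Thu reg 8 h 0 min / OT 0 h 23 min; Fri reg 8 h 0 min / OT 2 h 26 min; Sat reg 4 h 13 min / OT 0 h 0 min; Sun reg 4 h 0 min / OT 0 h 0 min.
Totals: regular 24 h 13 min, overtime 2 h 49 min.

Regular 24.22 hours, overtime 2.82 hours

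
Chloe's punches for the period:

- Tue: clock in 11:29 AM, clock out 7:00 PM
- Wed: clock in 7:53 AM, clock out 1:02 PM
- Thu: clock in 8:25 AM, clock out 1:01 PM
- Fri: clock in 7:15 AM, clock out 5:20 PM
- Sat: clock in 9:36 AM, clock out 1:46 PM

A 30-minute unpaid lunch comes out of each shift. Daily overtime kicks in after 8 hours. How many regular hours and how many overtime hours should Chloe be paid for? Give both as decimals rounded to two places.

Regular 27.43 hours, overtime 1.58 hours

Tue: 11:29 AM–7:00 PM = 7 h 31 min; less 30 min break → 7 h 1 min
Wed: 7:53 AM–1:02 PM = 5 h 9 min; less 30 min break → 4 h 39 min
Thu: 8:25 AM–1:01 PM = 4 h 36 min; less 30 min break → 4 h 6 min
Fri: 7:15 AM–5:20 PM = 10 h 5 min; less 30 min break → 9 h 35 min
Sat: 9:36 AM–1:46 PM = 4 h 10 min; less 30 min break → 3 h 40 min
Tue reg 7 h 1 min / OT 0 h 0 min; Wed reg 4 h 39 min / OT 0 h 0 min; Thu reg 4 h 6 min / OT 0 h 0 min; Fri reg 8 h 0 min / OT 1 h 35 min; Sat reg 3 h 40 min / OT 0 h 0 min.
Totals: regular 27 h 26 min, overtime 1 h 35 min.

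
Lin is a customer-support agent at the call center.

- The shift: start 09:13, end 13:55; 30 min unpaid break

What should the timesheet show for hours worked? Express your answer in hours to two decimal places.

4.20 hours

The shift: 09:13–13:55 = 4 h 42 min; less 30 min break → 4 h 12 min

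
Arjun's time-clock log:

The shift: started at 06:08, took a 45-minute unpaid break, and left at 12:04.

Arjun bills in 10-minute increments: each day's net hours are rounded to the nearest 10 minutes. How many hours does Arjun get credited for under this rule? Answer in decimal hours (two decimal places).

The shift: 06:08–12:04 = 5 h 56 min − 45 min = 5 h 11 min → rounds to 5 h 10 min

5.17 hours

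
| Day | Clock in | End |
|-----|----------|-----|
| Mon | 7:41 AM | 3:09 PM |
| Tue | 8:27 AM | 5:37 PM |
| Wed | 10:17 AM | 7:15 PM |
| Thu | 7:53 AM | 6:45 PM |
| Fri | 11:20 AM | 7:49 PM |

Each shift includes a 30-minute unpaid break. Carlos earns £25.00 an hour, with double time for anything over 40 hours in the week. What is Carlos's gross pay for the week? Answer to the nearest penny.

£1122.50

Mon: 7:41 AM–3:09 PM = 7 h 28 min; less 30 min break → 6 h 58 min
Tue: 8:27 AM–5:37 PM = 9 h 10 min; less 30 min break → 8 h 40 min
Wed: 10:17 AM–7:15 PM = 8 h 58 min; less 30 min break → 8 h 28 min
Thu: 7:53 AM–6:45 PM = 10 h 52 min; less 30 min break → 10 h 22 min
Fri: 11:20 AM–7:49 PM = 8 h 29 min; less 30 min break → 7 h 59 min
Total worked: 42 h 27 min = 2547 min.
Regular 40 h 0 min = 2400 min at £25.00/h; overtime 2 h 27 min = 147 min at £50.00/h.
Pay = (2400 × £25.00 + 147 × £50.00) ÷ 60 = £1122.50.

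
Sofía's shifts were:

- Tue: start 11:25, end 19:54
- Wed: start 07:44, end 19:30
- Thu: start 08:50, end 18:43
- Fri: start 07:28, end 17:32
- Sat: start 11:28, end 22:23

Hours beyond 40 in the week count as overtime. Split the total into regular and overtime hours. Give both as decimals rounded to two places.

Regular 40.00 hours, overtime 11.12 hours

Tue: 11:25–19:54 = 8 h 29 min
Wed: 07:44–19:30 = 11 h 46 min
Thu: 08:50–18:43 = 9 h 53 min
Fri: 07:28–17:32 = 10 h 4 min
Sat: 11:28–22:23 = 10 h 55 min
Total worked: 51 h 7 min = 51.12 h.
Threshold 40 h → overtime 11 h 7 min, regular 40 h 0 min.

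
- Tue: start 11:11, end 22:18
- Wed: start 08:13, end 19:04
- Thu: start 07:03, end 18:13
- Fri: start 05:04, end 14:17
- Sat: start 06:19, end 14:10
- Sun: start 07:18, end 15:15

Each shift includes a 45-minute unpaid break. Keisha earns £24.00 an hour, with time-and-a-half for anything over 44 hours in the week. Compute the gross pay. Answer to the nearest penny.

Tue: 11:11–22:18 = 11 h 7 min; less 45 min break → 10 h 22 min
Wed: 08:13–19:04 = 10 h 51 min; less 45 min break → 10 h 6 min
Thu: 07:03–18:13 = 11 h 10 min; less 45 min break → 10 h 25 min
Fri: 05:04–14:17 = 9 h 13 min; less 45 min break → 8 h 28 min
Sat: 06:19–14:10 = 7 h 51 min; less 45 min break → 7 h 6 min
Sun: 07:18–15:15 = 7 h 57 min; less 45 min break → 7 h 12 min
Total worked: 53 h 39 min = 3219 min.
Regular 44 h 0 min = 2640 min at £24.00/h; overtime 9 h 39 min = 579 min at £36.00/h.
Pay = (2640 × £24.00 + 579 × £36.00) ÷ 60 = £1403.40.

£1403.40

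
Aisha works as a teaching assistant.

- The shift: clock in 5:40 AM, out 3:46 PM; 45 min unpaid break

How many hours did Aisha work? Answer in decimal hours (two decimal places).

The shift: 5:40 AM–3:46 PM = 10 h 6 min; less 45 min break → 9 h 21 min

9.35 hours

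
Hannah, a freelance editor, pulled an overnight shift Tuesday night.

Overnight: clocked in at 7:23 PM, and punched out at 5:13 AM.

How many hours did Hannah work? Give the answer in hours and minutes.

9 h 50 min

Overnight: 7:23 PM → midnight = 4 h 37 min; midnight → 5:13 AM = 5 h 13 min; span 9 h 50 min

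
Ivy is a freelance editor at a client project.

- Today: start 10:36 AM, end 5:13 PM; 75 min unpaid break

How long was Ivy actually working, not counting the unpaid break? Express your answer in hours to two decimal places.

5.37 hours

Today: 10:36 AM–5:13 PM = 6 h 37 min; less 75 min break → 5 h 22 min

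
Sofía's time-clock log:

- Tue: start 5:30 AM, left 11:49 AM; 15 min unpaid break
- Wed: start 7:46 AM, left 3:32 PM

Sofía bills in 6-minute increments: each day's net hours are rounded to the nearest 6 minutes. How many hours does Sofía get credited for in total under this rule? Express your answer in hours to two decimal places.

13.90 hours

Tue: 5:30 AM–11:49 AM = 6 h 19 min − 15 min = 6 h 4 min → rounds to 6 h 6 min
Wed: 7:46 AM–3:32 PM = 7 h 46 min → rounds to 7 h 48 min
Total credited: 13 h 54 min.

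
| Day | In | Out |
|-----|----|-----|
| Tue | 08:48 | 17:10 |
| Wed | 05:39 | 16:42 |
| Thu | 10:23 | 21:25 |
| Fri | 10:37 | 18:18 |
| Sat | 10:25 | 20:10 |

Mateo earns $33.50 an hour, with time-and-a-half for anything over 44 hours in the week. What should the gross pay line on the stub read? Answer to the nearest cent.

Tue: 08:48–17:10 = 8 h 22 min
Wed: 05:39–16:42 = 11 h 3 min
Thu: 10:23–21:25 = 11 h 2 min
Fri: 10:37–18:18 = 7 h 41 min
Sat: 10:25–20:10 = 9 h 45 min
Total worked: 47 h 53 min = 2873 min.
Regular 44 h 0 min = 2640 min at $33.50/h; overtime 3 h 53 min = 233 min at $50.25/h.
Pay = (2640 × $33.50 + 233 × $50.25) ÷ 60 = $1669.14.

$1669.14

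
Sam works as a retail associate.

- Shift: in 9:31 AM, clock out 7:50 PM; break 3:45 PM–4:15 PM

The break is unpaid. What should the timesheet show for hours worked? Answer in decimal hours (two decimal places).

9.82 hours

Shift: 9:31 AM–7:50 PM = 10 h 19 min; less 30 min break → 9 h 49 min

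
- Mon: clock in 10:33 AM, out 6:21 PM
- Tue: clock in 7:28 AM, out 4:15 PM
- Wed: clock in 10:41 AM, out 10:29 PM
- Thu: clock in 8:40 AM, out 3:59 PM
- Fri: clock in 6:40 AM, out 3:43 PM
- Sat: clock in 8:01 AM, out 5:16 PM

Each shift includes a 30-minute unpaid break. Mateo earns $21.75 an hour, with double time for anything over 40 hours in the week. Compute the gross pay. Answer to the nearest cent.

$1348.50

Mon: 10:33 AM–6:21 PM = 7 h 48 min; less 30 min break → 7 h 18 min
Tue: 7:28 AM–4:15 PM = 8 h 47 min; less 30 min break → 8 h 17 min
Wed: 10:41 AM–10:29 PM = 11 h 48 min; less 30 min break → 11 h 18 min
Thu: 8:40 AM–3:59 PM = 7 h 19 min; less 30 min break → 6 h 49 min
Fri: 6:40 AM–3:43 PM = 9 h 3 min; less 30 min break → 8 h 33 min
Sat: 8:01 AM–5:16 PM = 9 h 15 min; less 30 min break → 8 h 45 min
Total worked: 51 h 0 min = 3060 min.
Regular 40 h 0 min = 2400 min at $21.75/h; overtime 11 h 0 min = 660 min at $43.50/h.
Pay = (2400 × $21.75 + 660 × $43.50) ÷ 60 = $1348.50.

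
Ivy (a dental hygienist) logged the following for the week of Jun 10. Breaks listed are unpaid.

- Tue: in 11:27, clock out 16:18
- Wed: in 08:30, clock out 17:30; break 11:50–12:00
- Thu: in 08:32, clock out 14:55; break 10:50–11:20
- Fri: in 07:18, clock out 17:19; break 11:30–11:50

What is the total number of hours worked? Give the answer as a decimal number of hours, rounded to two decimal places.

29.25 hours

Tue: 11:27–16:18 = 4 h 51 min
Wed: 08:30–17:30 = 9 h 0 min; less 10 min break → 8 h 50 min
Thu: 08:32–14:55 = 6 h 23 min; less 30 min break → 5 h 53 min
Fri: 07:18–17:19 = 10 h 1 min; less 20 min break → 9 h 41 min
Total: 4 h 51 min + 8 h 50 min + 5 h 53 min + 9 h 41 min = 29 h 15 min.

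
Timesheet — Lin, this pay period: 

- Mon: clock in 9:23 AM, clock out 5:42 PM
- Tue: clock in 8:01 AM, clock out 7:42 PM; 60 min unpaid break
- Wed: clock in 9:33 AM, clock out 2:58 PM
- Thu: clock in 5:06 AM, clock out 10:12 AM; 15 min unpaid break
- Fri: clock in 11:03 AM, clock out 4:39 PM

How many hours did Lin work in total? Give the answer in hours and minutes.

Mon: 9:23 AM–5:42 PM = 8 h 19 min
Tue: 8:01 AM–7:42 PM = 11 h 41 min; less 60 min break → 10 h 41 min
Wed: 9:33 AM–2:58 PM = 5 h 25 min
Thu: 5:06 AM–10:12 AM = 5 h 6 min; less 15 min break → 4 h 51 min
Fri: 11:03 AM–4:39 PM = 5 h 36 min
Total: 8 h 19 min + 10 h 41 min + 5 h 25 min + 4 h 51 min + 5 h 36 min = 34 h 52 min.

34 h 52 min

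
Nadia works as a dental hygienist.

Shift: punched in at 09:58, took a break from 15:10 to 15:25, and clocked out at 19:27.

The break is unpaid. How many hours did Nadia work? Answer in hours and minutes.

Shift: 09:58–19:27 = 9 h 29 min; less 15 min break → 9 h 14 min

9 h 14 min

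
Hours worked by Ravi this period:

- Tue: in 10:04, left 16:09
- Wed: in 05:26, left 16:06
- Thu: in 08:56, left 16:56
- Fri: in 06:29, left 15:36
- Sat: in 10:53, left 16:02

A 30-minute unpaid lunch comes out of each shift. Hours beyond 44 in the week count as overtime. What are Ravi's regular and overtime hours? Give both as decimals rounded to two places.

Tue: 10:04–16:09 = 6 h 5 min; less 30 min break → 5 h 35 min
Wed: 05:26–16:06 = 10 h 40 min; less 30 min break → 10 h 10 min
Thu: 08:56–16:56 = 8 h 0 min; less 30 min break → 7 h 30 min
Fri: 06:29–15:36 = 9 h 7 min; less 30 min break → 8 h 37 min
Sat: 10:53–16:02 = 5 h 9 min; less 30 min break → 4 h 39 min
Total worked: 36 h 31 min = 36.52 h.
Threshold 44 h → overtime 0 h 0 min, regular 36 h 31 min.

Regular 36.52 hours, overtime 0.00 hours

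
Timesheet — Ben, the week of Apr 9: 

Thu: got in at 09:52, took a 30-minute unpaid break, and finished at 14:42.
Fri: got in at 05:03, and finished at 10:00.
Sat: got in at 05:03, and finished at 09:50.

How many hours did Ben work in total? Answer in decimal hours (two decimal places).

Thu: 09:52–14:42 = 4 h 50 min; less 30 min break → 4 h 20 min
Fri: 05:03–10:00 = 4 h 57 min
Sat: 05:03–09:50 = 4 h 47 min
Total: 4 h 20 min + 4 h 57 min + 4 h 47 min = 14 h 4 min.

14.07 hours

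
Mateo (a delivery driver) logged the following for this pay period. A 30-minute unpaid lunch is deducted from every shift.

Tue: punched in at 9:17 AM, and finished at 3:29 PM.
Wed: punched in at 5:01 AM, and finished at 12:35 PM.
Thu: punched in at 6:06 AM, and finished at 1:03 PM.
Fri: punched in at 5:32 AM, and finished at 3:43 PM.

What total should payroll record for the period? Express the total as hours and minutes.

28 h 54 min

Tue: 9:17 AM–3:29 PM = 6 h 12 min; less 30 min break → 5 h 42 min
Wed: 5:01 AM–12:35 PM = 7 h 34 min; less 30 min break → 7 h 4 min
Thu: 6:06 AM–1:03 PM = 6 h 57 min; less 30 min break → 6 h 27 min
Fri: 5:32 AM–3:43 PM = 10 h 11 min; less 30 min break → 9 h 41 min
Total: 5 h 42 min + 7 h 4 min + 6 h 27 min + 9 h 41 min = 28 h 54 min.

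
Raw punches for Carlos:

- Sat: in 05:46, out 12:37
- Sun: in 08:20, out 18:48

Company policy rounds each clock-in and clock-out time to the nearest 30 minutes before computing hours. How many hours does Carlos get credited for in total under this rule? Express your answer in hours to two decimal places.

17.00 hours

Sat: in 05:46→06:00, out 12:37→12:30; 6 h 30 min
Sun: in 08:20→08:30, out 18:48→19:00; 10 h 30 min
Total credited: 17 h 0 min.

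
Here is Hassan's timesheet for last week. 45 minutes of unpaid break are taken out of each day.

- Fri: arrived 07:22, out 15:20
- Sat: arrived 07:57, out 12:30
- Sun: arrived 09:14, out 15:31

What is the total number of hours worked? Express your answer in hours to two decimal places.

16.55 hours

Fri: 07:22–15:20 = 7 h 58 min; less 45 min break → 7 h 13 min
Sat: 07:57–12:30 = 4 h 33 min; less 45 min break → 3 h 48 min
Sun: 09:14–15:31 = 6 h 17 min; less 45 min break → 5 h 32 min
Total: 7 h 13 min + 3 h 48 min + 5 h 32 min = 16 h 33 min.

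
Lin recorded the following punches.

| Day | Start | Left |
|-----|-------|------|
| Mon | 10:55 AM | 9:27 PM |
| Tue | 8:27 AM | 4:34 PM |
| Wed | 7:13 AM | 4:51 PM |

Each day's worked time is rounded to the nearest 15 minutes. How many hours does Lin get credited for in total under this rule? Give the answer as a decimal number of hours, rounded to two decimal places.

Mon: 10:55 AM–9:27 PM = 10 h 32 min → rounds to 10 h 30 min
Tue: 8:27 AM–4:34 PM = 8 h 7 min → rounds to 8 h 0 min
Wed: 7:13 AM–4:51 PM = 9 h 38 min → rounds to 9 h 45 min
Total credited: 28 h 15 min.

28.25 hours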